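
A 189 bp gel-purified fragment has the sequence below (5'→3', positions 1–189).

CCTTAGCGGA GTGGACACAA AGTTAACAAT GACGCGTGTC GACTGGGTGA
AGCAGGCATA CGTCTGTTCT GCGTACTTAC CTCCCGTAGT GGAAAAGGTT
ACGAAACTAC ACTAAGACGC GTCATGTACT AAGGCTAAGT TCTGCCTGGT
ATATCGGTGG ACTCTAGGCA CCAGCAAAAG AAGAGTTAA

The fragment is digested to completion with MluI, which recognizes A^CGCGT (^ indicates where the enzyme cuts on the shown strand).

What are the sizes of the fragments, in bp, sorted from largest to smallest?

85, 72, 32 bp

MluI sites (ACGCGT) start at positions 32, 117.
MluI cuts after the first base of each site, so after positions 32, 117.
Linear molecule, 2 cuts → 3 fragments:
  1–32 → 32 bp
  33–117 → 85 bp
  118–189 → 72 bp
Sorted largest to smallest: 85, 72, 32 bp.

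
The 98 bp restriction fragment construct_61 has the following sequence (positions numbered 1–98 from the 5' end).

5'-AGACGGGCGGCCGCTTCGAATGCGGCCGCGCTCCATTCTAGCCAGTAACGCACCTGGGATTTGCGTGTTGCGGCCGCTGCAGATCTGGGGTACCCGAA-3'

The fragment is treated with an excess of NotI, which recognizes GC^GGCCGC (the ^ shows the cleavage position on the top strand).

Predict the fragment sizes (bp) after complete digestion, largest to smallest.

NotI sites (GCGGCCGC) start at positions 7, 22, 70.
NotI cuts after base 2 of each site, so after positions 8, 23, 71.
Linear molecule, 3 cuts → 4 fragments:
  1–8 → 8 bp
  9–23 → 15 bp
  24–71 → 48 bp
  72–98 → 27 bp
Sorted largest to smallest: 48, 27, 15, 8 bp.

48, 27, 15, 8 bp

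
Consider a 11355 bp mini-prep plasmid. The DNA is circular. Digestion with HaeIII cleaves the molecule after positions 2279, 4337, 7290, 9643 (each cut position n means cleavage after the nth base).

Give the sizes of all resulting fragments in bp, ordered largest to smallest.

Circular molecule, 4 cuts → 4 fragments:
  4337 − 2279 = 2058 bp
  7290 − 4337 = 2953 bp
  9643 − 7290 = 2353 bp
  wrap: 11355 − 9643 + 2279 = 3991 bp
Sorted largest to smallest: 3991, 2953, 2353, 2058 bp.

3991, 2953, 2353, 2058 bp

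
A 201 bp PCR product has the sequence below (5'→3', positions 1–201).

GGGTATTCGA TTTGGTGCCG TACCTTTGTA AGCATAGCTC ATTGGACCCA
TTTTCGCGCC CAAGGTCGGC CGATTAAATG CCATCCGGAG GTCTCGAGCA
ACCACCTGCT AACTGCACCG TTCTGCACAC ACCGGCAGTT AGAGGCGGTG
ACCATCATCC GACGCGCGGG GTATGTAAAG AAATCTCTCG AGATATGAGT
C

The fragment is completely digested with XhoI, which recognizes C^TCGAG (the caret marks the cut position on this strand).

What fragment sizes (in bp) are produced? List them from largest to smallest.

94, 93, 14 bp

XhoI sites (CTCGAG) start at positions 93, 187.
XhoI cuts after the first base of each site, so after positions 93, 187.
Linear molecule, 2 cuts → 3 fragments:
  1–93 → 93 bp
  94–187 → 94 bp
  188–201 → 14 bp
Sorted largest to smallest: 94, 93, 14 bp.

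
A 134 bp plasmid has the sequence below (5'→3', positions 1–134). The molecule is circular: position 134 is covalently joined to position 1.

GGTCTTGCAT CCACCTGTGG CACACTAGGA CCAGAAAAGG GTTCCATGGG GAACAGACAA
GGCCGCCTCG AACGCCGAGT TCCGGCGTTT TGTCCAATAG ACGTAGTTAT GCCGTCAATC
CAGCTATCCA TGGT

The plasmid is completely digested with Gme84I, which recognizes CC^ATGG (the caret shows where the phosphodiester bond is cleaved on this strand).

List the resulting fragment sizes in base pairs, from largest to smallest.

Gme84I sites (CCATGG) start at positions 44, 128.
Gme84I cuts after base 2 of each site, so after positions 45, 129.
Circular molecule, 2 cuts → 2 fragments:
  46–129 → 84 bp
  130–134 then 1–45 → 5 + 45 = 50 bp
Sorted largest to smallest: 84, 50 bp.

84, 50 bp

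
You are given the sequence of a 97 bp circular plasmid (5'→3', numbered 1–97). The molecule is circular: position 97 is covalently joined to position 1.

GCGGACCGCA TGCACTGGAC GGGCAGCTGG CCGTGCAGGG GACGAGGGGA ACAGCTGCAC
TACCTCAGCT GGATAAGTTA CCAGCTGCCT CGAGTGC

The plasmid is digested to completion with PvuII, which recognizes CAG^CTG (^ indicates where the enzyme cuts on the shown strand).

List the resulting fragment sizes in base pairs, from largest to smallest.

PvuII sites (CAGCTG) start at positions 24, 52, 66, 82.
PvuII cuts after base 3 of each site, so after positions 26, 54, 68, 84.
Circular molecule, 4 cuts → 4 fragments:
  27–54 → 28 bp
  55–68 → 14 bp
  69–84 → 16 bp
  85–97 then 1–26 → 13 + 26 = 39 bp
Sorted largest to smallest: 39, 28, 16, 14 bp.

39, 28, 16, 14 bp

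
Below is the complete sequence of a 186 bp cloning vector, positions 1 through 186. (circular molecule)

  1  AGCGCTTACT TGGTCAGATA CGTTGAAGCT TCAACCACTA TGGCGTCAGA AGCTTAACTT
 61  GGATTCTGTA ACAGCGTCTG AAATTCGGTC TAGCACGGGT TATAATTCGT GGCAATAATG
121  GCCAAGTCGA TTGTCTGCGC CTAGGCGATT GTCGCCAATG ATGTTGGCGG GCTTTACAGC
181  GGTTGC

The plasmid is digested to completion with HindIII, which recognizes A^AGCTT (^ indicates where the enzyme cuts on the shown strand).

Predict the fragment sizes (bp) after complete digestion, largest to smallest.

162, 24 bp

HindIII sites (AAGCTT) start at positions 26, 50.
HindIII cuts after the first base of each site, so after positions 26, 50.
Circular molecule, 2 cuts → 2 fragments:
  27–50 → 24 bp
  51–186 then 1–26 → 136 + 26 = 162 bp
Sorted largest to smallest: 162, 24 bp.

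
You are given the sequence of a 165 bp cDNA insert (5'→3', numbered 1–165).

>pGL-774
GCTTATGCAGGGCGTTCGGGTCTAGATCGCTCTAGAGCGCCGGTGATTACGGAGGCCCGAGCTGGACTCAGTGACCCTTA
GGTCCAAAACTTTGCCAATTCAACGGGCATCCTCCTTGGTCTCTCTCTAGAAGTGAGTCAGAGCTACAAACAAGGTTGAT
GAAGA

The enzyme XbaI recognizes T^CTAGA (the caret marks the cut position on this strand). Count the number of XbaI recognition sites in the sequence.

3

TCTAGA occurs starting at positions 21, 31, 126.
XbaI cuts at 3 sites.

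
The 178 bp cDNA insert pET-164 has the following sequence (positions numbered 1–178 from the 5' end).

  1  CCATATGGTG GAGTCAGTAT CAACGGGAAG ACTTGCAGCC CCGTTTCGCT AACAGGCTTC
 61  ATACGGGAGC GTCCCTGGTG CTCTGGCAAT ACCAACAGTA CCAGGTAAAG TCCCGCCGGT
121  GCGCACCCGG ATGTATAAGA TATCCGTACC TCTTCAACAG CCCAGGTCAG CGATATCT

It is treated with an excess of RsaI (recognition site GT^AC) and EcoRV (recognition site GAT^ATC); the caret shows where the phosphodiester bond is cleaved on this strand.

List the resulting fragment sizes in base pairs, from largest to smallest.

99, 42, 27, 6, 4 bp

RsaI sites (GTAC) start at positions 98, 146.
RsaI cuts after base 2 of each site, so after positions 99, 147.
EcoRV sites (GATATC) start at positions 139, 172.
EcoRV cuts after base 3 of each site, so after positions 141, 174.
Combined cut positions: 99, 141, 147, 174.
Linear molecule, 4 cuts → 5 fragments:
  1–99 → 99 bp
  100–141 → 42 bp
  142–147 → 6 bp
  148–174 → 27 bp
  175–178 → 4 bp
Sorted largest to smallest: 99, 42, 27, 6, 4 bp.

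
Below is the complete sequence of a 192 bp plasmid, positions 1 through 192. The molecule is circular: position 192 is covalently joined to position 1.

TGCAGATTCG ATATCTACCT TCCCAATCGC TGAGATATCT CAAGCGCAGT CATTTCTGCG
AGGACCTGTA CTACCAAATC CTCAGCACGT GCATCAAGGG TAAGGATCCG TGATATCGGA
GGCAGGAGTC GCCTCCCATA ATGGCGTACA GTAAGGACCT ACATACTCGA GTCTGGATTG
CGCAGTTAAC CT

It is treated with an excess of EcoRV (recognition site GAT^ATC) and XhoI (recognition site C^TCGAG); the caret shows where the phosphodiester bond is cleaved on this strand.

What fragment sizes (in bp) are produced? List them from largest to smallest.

EcoRV sites (GATATC) start at positions 10, 34, 112.
EcoRV cuts after base 3 of each site, so after positions 12, 36, 114.
The XhoI site (CTCGAG) starts at position 166.
XhoI cuts after the first base of each site, so after position 166.
Combined cut positions: 12, 36, 114, 166.
Circular molecule, 4 cuts → 4 fragments:
  13–36 → 24 bp
  37–114 → 78 bp
  115–166 → 52 bp
  167–192 then 1–12 → 26 + 12 = 38 bp
Sorted largest to smallest: 78, 52, 38, 24 bp.

78, 52, 38, 24 bp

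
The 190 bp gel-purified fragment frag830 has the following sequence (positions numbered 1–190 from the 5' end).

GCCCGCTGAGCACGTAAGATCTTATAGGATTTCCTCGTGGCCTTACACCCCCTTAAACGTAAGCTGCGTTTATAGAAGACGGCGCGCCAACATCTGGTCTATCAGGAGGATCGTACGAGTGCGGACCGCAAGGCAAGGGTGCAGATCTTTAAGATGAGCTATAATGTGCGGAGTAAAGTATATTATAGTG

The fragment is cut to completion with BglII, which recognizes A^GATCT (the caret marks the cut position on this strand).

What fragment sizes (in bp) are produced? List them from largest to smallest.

BglII sites (AGATCT) start at positions 17, 143.
BglII cuts after the first base of each site, so after positions 17, 143.
Linear molecule, 2 cuts → 3 fragments:
  1–17 → 17 bp
  18–143 → 126 bp
  144–190 → 47 bp
Sorted largest to smallest: 126, 47, 17 bp.

126, 47, 17 bp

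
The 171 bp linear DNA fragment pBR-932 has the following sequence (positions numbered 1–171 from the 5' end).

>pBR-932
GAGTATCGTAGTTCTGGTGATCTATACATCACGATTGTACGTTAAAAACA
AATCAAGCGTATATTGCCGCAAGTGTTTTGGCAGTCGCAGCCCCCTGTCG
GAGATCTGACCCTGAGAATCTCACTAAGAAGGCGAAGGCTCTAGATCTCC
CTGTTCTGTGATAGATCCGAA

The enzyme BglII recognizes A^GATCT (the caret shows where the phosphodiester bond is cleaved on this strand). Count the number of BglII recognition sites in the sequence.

2

AGATCT occurs starting at positions 102, 143.
BglII cuts at 2 sites.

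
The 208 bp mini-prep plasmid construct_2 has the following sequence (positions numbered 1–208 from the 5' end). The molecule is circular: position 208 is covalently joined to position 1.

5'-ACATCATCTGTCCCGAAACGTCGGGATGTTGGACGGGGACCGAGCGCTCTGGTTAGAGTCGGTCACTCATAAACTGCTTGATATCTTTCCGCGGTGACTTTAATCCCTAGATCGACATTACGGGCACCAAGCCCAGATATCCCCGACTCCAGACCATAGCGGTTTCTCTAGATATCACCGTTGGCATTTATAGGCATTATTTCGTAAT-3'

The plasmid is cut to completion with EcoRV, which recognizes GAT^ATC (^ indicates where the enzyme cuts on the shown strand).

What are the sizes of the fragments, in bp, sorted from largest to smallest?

EcoRV sites (GATATC) start at positions 80, 136, 171.
EcoRV cuts after base 3 of each site, so after positions 82, 138, 173.
Circular molecule, 3 cuts → 3 fragments:
  83–138 → 56 bp
  139–173 → 35 bp
  174–208 then 1–82 → 35 + 82 = 117 bp
Sorted largest to smallest: 117, 56, 35 bp.

117, 56, 35 bp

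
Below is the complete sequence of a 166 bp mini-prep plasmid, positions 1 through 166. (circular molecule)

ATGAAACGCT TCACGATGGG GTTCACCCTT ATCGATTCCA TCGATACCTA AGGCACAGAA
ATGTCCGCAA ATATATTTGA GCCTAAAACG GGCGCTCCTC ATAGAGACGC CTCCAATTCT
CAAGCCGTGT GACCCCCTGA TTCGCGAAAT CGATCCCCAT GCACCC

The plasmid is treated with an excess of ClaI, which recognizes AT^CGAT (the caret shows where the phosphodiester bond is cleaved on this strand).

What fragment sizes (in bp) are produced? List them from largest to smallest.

109, 48, 9 bp

ClaI sites (ATCGAT) start at positions 31, 40, 149.
ClaI cuts after base 2 of each site, so after positions 32, 41, 150.
Circular molecule, 3 cuts → 3 fragments:
  33–41 → 9 bp
  42–150 → 109 bp
  151–166 then 1–32 → 16 + 32 = 48 bp
Sorted largest to smallest: 109, 48, 9 bp.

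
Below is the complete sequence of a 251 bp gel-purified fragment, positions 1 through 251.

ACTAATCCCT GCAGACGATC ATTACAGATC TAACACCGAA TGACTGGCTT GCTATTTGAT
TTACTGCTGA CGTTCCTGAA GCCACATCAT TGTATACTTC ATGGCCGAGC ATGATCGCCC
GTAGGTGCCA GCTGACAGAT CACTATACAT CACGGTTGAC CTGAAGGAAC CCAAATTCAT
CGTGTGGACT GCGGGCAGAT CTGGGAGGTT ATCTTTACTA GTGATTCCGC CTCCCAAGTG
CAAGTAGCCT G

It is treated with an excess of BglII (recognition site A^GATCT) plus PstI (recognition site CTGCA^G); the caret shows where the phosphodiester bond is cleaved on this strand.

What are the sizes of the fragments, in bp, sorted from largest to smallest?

BglII sites (AGATCT) start at positions 26, 197.
BglII cuts after the first base of each site, so after positions 26, 197.
The PstI site (CTGCAG) starts at position 9.
PstI cuts after base 5 of each site (before the last base), so after position 13.
Combined cut positions: 13, 26, 197.
Linear molecule, 3 cuts → 4 fragments:
  1–13 → 13 bp
  14–26 → 13 bp
  27–197 → 171 bp
  198–251 → 54 bp
Sorted largest to smallest: 171, 54, 13, 13 bp.

171, 54, 13, 13 bp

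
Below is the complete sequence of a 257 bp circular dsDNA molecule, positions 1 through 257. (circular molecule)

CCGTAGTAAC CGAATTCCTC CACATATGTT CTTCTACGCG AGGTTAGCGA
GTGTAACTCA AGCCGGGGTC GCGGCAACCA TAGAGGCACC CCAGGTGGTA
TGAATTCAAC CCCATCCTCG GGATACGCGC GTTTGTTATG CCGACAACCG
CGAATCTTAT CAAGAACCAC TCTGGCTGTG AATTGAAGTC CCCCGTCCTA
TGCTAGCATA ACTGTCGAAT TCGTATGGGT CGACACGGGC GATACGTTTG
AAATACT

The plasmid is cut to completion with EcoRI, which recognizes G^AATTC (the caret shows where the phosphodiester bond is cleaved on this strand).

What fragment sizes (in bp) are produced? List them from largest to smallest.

EcoRI sites (GAATTC) start at positions 12, 102, 217.
EcoRI cuts after the first base of each site, so after positions 12, 102, 217.
Circular molecule, 3 cuts → 3 fragments:
  13–102 → 90 bp
  103–217 → 115 bp
  218–257 then 1–12 → 40 + 12 = 52 bp
Sorted largest to smallest: 115, 90, 52 bp.

115, 90, 52 bp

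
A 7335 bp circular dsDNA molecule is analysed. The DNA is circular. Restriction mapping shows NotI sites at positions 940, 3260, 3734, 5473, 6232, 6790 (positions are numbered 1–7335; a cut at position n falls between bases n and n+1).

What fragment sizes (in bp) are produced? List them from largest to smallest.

Circular molecule, 6 cuts → 6 fragments:
  3260 − 940 = 2320 bp
  3734 − 3260 = 474 bp
  5473 − 3734 = 1739 bp
  6232 − 5473 = 759 bp
  6790 − 6232 = 558 bp
  wrap: 7335 − 6790 + 940 = 1485 bp
Sorted largest to smallest: 2320, 1739, 1485, 759, 558, 474 bp.

2320, 1739, 1485, 759, 558, 474 bp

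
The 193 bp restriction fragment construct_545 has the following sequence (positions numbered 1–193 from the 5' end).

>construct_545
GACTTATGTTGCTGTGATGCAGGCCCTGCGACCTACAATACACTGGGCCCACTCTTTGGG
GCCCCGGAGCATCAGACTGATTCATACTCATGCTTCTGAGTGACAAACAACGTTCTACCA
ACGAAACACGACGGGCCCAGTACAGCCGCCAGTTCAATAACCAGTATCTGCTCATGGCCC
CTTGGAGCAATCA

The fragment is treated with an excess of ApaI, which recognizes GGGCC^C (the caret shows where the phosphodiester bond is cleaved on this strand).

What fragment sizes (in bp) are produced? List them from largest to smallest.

ApaI sites (GGGCCC) start at positions 45, 59, 133.
ApaI cuts after base 5 of each site (before the last base), so after positions 49, 63, 137.
Linear molecule, 3 cuts → 4 fragments:
  1–49 → 49 bp
  50–63 → 14 bp
  64–137 → 74 bp
  138–193 → 56 bp
Sorted largest to smallest: 74, 56, 49, 14 bp.

74, 56, 49, 14 bp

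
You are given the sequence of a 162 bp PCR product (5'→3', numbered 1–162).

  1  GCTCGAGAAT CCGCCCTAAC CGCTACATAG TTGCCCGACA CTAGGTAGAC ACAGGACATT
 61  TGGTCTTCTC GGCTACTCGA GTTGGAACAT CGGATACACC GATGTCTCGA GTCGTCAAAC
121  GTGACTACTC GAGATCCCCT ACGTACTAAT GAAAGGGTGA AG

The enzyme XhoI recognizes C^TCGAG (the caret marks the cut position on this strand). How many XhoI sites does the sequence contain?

CTCGAG occurs starting at positions 2, 76, 106, 128.
XhoI cuts at 4 sites.

4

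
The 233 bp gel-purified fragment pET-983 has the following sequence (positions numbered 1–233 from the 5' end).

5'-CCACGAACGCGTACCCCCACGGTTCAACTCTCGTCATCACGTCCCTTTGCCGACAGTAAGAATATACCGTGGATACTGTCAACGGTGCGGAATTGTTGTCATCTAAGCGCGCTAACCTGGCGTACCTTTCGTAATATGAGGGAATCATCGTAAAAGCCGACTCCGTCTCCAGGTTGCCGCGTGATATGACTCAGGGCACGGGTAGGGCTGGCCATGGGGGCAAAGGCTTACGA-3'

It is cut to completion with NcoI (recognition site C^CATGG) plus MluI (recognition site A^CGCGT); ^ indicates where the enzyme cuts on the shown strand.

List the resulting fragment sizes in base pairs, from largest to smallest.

205, 21, 7 bp

The NcoI site (CCATGG) starts at position 212.
NcoI cuts after the first base of each site, so after position 212.
The MluI site (ACGCGT) starts at position 7.
MluI cuts after the first base of each site, so after position 7.
Combined cut positions: 7, 212.
Linear molecule, 2 cuts → 3 fragments:
  1–7 → 7 bp
  8–212 → 205 bp
  213–233 → 21 bp
Sorted largest to smallest: 205, 21, 7 bp.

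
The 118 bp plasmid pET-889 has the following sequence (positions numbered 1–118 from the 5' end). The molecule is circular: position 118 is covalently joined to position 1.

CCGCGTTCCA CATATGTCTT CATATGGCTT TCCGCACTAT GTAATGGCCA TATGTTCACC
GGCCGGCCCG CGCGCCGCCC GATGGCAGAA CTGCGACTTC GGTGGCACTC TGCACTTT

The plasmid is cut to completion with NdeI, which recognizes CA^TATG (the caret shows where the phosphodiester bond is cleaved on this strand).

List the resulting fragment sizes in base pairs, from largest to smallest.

80, 28, 10 bp

NdeI sites (CATATG) start at positions 11, 21, 49.
NdeI cuts after base 2 of each site, so after positions 12, 22, 50.
Circular molecule, 3 cuts → 3 fragments:
  13–22 → 10 bp
  23–50 → 28 bp
  51–118 then 1–12 → 68 + 12 = 80 bp
Sorted largest to smallest: 80, 28, 10 bp.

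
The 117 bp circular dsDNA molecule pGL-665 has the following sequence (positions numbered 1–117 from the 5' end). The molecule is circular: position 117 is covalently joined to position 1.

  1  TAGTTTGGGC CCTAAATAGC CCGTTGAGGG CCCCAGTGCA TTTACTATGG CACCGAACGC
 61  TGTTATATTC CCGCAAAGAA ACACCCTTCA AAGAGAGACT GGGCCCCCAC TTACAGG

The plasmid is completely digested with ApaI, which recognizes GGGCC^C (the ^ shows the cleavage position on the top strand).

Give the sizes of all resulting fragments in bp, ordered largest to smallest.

ApaI sites (GGGCCC) start at positions 7, 28, 101.
ApaI cuts after base 5 of each site (before the last base), so after positions 11, 32, 105.
Circular molecule, 3 cuts → 3 fragments:
  12–32 → 21 bp
  33–105 → 73 bp
  106–117 then 1–11 → 12 + 11 = 23 bp
Sorted largest to smallest: 73, 23, 21 bp.

73, 23, 21 bp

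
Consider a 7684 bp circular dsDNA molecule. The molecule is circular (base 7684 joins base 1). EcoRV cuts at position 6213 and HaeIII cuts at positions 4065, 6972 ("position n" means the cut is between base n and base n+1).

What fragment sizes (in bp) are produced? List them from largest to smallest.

Combined cut positions (sorted): 4065, 6213, 6972.
Circular molecule, 3 cuts → 3 fragments:
  6213 − 4065 = 2148 bp
  6972 − 6213 = 759 bp
  wrap: 7684 − 6972 + 4065 = 4777 bp
Sorted largest to smallest: 4777, 2148, 759 bp.

4777, 2148, 759 bp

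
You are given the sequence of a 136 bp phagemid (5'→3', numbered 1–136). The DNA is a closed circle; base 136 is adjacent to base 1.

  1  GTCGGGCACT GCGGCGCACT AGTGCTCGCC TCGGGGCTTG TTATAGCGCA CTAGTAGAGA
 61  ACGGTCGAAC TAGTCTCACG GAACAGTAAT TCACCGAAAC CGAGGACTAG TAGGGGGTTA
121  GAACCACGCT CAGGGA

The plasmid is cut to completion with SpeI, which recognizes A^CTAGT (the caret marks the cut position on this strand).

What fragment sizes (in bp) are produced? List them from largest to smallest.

SpeI sites (ACTAGT) start at positions 18, 50, 69, 106.
SpeI cuts after the first base of each site, so after positions 18, 50, 69, 106.
Circular molecule, 4 cuts → 4 fragments:
  19–50 → 32 bp
  51–69 → 19 bp
  70–106 → 37 bp
  107–136 then 1–18 → 30 + 18 = 48 bp
Sorted largest to smallest: 48, 37, 32, 19 bp.

48, 37, 32, 19 bp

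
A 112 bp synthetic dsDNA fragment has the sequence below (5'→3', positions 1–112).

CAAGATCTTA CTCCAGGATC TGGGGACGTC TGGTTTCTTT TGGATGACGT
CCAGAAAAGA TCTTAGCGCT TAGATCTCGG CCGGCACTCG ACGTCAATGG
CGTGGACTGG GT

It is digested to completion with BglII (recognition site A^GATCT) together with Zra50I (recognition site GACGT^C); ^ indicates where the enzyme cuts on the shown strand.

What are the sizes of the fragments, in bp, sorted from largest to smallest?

26, 22, 21, 18, 14, 8, 3 bp

BglII sites (AGATCT) start at positions 3, 58, 72.
BglII cuts after the first base of each site, so after positions 3, 58, 72.
Zra50I sites (GACGTC) start at positions 25, 46, 90.
Zra50I cuts after base 5 of each site (before the last base), so after positions 29, 50, 94.
Combined cut positions: 3, 29, 50, 58, 72, 94.
Linear molecule, 6 cuts → 7 fragments:
  1–3 → 3 bp
  4–29 → 26 bp
  30–50 → 21 bp
  51–58 → 8 bp
  59–72 → 14 bp
  73–94 → 22 bp
  95–112 → 18 bp
Sorted largest to smallest: 26, 22, 21, 18, 14, 8, 3 bp.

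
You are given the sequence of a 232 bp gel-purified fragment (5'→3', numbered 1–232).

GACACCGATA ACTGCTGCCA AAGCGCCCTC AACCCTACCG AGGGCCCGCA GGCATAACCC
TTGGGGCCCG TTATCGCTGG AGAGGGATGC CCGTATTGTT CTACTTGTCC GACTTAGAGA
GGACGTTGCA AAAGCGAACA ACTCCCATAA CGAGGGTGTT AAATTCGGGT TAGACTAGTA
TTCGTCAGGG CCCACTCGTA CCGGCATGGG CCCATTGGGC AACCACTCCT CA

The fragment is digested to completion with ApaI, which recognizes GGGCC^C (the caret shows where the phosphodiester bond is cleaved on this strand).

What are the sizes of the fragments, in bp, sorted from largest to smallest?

ApaI sites (GGGCCC) start at positions 42, 64, 188, 208.
ApaI cuts after base 5 of each site (before the last base), so after positions 46, 68, 192, 212.
Linear molecule, 4 cuts → 5 fragments:
  1–46 → 46 bp
  47–68 → 22 bp
  69–192 → 124 bp
  193–212 → 20 bp
  213–232 → 20 bp
Sorted largest to smallest: 124, 46, 22, 20, 20 bp.

124, 46, 22, 20, 20 bp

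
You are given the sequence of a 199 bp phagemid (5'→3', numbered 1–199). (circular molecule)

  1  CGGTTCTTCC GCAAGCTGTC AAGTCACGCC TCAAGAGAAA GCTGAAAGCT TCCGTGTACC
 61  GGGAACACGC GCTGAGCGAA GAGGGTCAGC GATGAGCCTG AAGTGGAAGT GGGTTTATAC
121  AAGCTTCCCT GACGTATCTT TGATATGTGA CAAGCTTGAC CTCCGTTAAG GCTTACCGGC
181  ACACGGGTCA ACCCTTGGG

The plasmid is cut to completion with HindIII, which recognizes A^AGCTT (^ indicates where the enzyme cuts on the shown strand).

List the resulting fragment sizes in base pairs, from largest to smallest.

93, 75, 31 bp

HindIII sites (AAGCTT) start at positions 46, 121, 152.
HindIII cuts after the first base of each site, so after positions 46, 121, 152.
Circular molecule, 3 cuts → 3 fragments:
  47–121 → 75 bp
  122–152 → 31 bp
  153–199 then 1–46 → 47 + 46 = 93 bp
Sorted largest to smallest: 93, 75, 31 bp.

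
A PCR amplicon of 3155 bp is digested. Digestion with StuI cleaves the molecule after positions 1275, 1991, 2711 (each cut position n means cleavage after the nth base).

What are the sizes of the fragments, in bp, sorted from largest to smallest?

1275, 720, 716, 444 bp

Linear molecule, 3 cuts → 4 fragments:
  1275 − 0 = 1275 bp
  1991 − 1275 = 716 bp
  2711 − 1991 = 720 bp
  3155 − 2711 = 444 bp
Sorted largest to smallest: 1275, 720, 716, 444 bp.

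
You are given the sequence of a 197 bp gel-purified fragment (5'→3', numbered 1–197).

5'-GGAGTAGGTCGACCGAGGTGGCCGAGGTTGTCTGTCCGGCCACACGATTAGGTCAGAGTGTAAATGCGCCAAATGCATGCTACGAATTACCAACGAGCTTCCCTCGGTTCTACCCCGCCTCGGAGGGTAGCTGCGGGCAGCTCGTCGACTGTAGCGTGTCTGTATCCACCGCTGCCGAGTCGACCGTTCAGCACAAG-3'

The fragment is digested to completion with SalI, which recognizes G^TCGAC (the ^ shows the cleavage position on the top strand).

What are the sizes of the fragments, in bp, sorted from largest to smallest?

SalI sites (GTCGAC) start at positions 8, 144, 179.
SalI cuts after the first base of each site, so after positions 8, 144, 179.
Linear molecule, 3 cuts → 4 fragments:
  1–8 → 8 bp
  9–144 → 136 bp
  145–179 → 35 bp
  180–197 → 18 bp
Sorted largest to smallest: 136, 35, 18, 8 bp.

136, 35, 18, 8 bp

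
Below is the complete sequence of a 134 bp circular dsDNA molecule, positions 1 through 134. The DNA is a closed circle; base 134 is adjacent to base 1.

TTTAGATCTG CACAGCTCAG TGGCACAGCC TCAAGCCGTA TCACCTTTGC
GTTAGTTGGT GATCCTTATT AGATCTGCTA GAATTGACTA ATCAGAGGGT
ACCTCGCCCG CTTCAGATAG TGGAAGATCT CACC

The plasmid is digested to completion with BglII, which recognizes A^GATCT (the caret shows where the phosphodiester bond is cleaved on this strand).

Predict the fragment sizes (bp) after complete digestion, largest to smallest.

BglII sites (AGATCT) start at positions 4, 71, 125.
BglII cuts after the first base of each site, so after positions 4, 71, 125.
Circular molecule, 3 cuts → 3 fragments:
  5–71 → 67 bp
  72–125 → 54 bp
  126–134 then 1–4 → 9 + 4 = 13 bp
Sorted largest to smallest: 67, 54, 13 bp.

67, 54, 13 bp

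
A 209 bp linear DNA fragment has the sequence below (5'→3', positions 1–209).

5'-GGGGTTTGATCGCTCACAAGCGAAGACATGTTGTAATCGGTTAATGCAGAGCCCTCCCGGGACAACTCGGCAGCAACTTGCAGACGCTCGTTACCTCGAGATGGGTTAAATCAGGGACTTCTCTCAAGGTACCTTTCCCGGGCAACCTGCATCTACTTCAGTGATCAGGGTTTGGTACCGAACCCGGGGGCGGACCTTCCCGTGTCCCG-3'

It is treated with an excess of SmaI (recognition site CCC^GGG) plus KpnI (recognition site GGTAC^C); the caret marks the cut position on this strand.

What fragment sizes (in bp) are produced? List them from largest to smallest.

SmaI sites (CCCGGG) start at positions 56, 137, 183.
SmaI cuts after base 3 of each site, so after positions 58, 139, 185.
KpnI sites (GGTACC) start at positions 128, 174.
KpnI cuts after base 5 of each site (before the last base), so after positions 132, 178.
Combined cut positions: 58, 132, 139, 178, 185.
Linear molecule, 5 cuts → 6 fragments:
  1–58 → 58 bp
  59–132 → 74 bp
  133–139 → 7 bp
  140–178 → 39 bp
  179–185 → 7 bp
  186–209 → 24 bp
Sorted largest to smallest: 74, 58, 39, 24, 7, 7 bp.

74, 58, 39, 24, 7, 7 bp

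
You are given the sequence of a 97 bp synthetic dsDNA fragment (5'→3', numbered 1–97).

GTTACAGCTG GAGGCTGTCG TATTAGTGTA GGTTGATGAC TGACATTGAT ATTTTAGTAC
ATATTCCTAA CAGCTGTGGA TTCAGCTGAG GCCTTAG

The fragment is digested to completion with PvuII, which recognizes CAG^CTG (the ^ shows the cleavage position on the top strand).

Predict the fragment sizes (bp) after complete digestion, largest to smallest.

66, 12, 12, 7 bp

PvuII sites (CAGCTG) start at positions 5, 71, 83.
PvuII cuts after base 3 of each site, so after positions 7, 73, 85.
Linear molecule, 3 cuts → 4 fragments:
  1–7 → 7 bp
  8–73 → 66 bp
  74–85 → 12 bp
  86–97 → 12 bp
Sorted largest to smallest: 66, 12, 12, 7 bp.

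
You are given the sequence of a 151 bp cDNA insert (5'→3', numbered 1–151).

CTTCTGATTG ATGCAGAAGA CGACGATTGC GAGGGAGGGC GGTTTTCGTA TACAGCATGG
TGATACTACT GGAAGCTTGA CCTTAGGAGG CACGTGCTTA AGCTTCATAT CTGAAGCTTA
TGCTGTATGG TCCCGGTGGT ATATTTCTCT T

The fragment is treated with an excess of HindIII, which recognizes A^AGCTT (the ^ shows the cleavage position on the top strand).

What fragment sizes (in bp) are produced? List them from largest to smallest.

HindIII sites (AAGCTT) start at positions 73, 100, 114.
HindIII cuts after the first base of each site, so after positions 73, 100, 114.
Linear molecule, 3 cuts → 4 fragments:
  1–73 → 73 bp
  74–100 → 27 bp
  101–114 → 14 bp
  115–151 → 37 bp
Sorted largest to smallest: 73, 37, 27, 14 bp.

73, 37, 27, 14 bp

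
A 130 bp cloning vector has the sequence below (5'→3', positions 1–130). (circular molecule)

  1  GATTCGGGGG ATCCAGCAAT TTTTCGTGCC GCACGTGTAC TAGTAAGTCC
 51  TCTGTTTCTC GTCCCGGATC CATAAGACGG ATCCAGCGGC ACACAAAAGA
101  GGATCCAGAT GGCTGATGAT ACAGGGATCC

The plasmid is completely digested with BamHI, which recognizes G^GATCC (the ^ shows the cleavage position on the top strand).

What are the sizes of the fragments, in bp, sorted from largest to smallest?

BamHI sites (GGATCC) start at positions 9, 66, 79, 101, 125.
BamHI cuts after the first base of each site, so after positions 9, 66, 79, 101, 125.
Circular molecule, 5 cuts → 5 fragments:
  10–66 → 57 bp
  67–79 → 13 bp
  80–101 → 22 bp
  102–125 → 24 bp
  126–130 then 1–9 → 5 + 9 = 14 bp
Sorted largest to smallest: 57, 24, 22, 14, 13 bp.

57, 24, 22, 14, 13 bp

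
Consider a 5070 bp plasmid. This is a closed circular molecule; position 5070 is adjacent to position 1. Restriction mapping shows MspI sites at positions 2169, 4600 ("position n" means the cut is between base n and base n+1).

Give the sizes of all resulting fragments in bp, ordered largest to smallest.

2639, 2431 bp

Circular molecule, 2 cuts → 2 fragments:
  4600 − 2169 = 2431 bp
  wrap: 5070 − 4600 + 2169 = 2639 bp
Sorted largest to smallest: 2639, 2431 bp.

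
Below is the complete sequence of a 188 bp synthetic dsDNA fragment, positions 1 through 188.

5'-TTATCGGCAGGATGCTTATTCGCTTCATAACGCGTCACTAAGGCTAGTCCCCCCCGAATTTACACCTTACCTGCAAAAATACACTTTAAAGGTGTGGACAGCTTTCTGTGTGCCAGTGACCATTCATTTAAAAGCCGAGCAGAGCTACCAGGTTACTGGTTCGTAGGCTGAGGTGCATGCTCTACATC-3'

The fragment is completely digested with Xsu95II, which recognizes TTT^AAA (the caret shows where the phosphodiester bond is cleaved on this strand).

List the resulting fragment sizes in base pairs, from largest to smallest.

Xsu95II sites (TTTAAA) start at positions 85, 127.
Xsu95II cuts after base 3 of each site, so after positions 87, 129.
Linear molecule, 2 cuts → 3 fragments:
  1–87 → 87 bp
  88–129 → 42 bp
  130–188 → 59 bp
Sorted largest to smallest: 87, 59, 42 bp.

87, 59, 42 bp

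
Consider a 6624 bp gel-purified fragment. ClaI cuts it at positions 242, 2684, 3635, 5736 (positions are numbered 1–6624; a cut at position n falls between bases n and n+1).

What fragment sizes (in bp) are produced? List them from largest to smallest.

2442, 2101, 951, 888, 242 bp

Linear molecule, 4 cuts → 5 fragments:
  242 − 0 = 242 bp
  2684 − 242 = 2442 bp
  3635 − 2684 = 951 bp
  5736 − 3635 = 2101 bp
  6624 − 5736 = 888 bp
Sorted largest to smallest: 2442, 2101, 951, 888, 242 bp.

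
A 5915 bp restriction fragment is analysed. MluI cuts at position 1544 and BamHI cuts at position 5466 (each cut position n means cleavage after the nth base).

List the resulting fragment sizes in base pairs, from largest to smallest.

Combined cut positions (sorted): 1544, 5466.
Linear molecule, 2 cuts → 3 fragments:
  1544 − 0 = 1544 bp
  5466 − 1544 = 3922 bp
  5915 − 5466 = 449 bp
Sorted largest to smallest: 3922, 1544, 449 bp.

3922, 1544, 449 bp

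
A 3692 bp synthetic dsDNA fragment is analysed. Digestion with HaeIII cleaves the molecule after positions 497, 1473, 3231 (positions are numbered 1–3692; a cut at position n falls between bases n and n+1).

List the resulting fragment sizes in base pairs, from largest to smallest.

1758, 976, 497, 461 bp

Linear molecule, 3 cuts → 4 fragments:
  497 − 0 = 497 bp
  1473 − 497 = 976 bp
  3231 − 1473 = 1758 bp
  3692 − 3231 = 461 bp
Sorted largest to smallest: 1758, 976, 497, 461 bp.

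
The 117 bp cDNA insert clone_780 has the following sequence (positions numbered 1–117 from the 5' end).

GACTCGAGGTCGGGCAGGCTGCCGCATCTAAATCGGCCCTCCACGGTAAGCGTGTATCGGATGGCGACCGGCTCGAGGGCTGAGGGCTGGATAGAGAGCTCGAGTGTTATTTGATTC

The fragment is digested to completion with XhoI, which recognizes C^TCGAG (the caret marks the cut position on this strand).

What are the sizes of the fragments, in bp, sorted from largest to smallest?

69, 27, 18, 3 bp

XhoI sites (CTCGAG) start at positions 3, 72, 99.
XhoI cuts after the first base of each site, so after positions 3, 72, 99.
Linear molecule, 3 cuts → 4 fragments:
  1–3 → 3 bp
  4–72 → 69 bp
  73–99 → 27 bp
  100–117 → 18 bp
Sorted largest to smallest: 69, 27, 18, 3 bp.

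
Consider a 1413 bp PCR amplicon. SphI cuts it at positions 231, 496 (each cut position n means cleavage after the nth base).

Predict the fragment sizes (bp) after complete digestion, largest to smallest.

Linear molecule, 2 cuts → 3 fragments:
  231 − 0 = 231 bp
  496 − 231 = 265 bp
  1413 − 496 = 917 bp
Sorted largest to smallest: 917, 265, 231 bp.

917, 265, 231 bp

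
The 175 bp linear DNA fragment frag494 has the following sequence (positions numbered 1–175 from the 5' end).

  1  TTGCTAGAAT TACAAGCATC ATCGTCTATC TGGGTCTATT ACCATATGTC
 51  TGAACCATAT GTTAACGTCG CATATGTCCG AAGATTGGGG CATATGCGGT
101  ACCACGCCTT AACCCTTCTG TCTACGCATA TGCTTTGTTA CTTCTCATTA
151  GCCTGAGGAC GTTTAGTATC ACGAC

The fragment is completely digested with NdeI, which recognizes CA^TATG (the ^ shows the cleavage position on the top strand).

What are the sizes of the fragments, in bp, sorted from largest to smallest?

NdeI sites (CATATG) start at positions 43, 56, 71, 91, 127.
NdeI cuts after base 2 of each site, so after positions 44, 57, 72, 92, 128.
Linear molecule, 5 cuts → 6 fragments:
  1–44 → 44 bp
  45–57 → 13 bp
  58–72 → 15 bp
  73–92 → 20 bp
  93–128 → 36 bp
  129–175 → 47 bp
Sorted largest to smallest: 47, 44, 36, 20, 15, 13 bp.

47, 44, 36, 20, 15, 13 bp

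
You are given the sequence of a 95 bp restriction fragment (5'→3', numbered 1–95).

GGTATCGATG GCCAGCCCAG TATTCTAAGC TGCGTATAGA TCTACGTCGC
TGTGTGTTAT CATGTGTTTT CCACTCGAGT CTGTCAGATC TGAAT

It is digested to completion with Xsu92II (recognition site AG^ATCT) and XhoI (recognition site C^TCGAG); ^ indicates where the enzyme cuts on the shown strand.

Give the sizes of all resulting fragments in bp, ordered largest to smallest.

Xsu92II sites (AGATCT) start at positions 38, 86.
Xsu92II cuts after base 2 of each site, so after positions 39, 87.
The XhoI site (CTCGAG) starts at position 74.
XhoI cuts after the first base of each site, so after position 74.
Combined cut positions: 39, 74, 87.
Linear molecule, 3 cuts → 4 fragments:
  1–39 → 39 bp
  40–74 → 35 bp
  75–87 → 13 bp
  88–95 → 8 bp
Sorted largest to smallest: 39, 35, 13, 8 bp.

39, 35, 13, 8 bp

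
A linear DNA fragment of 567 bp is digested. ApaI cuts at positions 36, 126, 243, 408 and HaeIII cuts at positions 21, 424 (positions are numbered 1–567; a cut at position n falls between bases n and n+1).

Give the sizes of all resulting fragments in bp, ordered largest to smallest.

Combined cut positions (sorted): 21, 36, 126, 243, 408, 424.
Linear molecule, 6 cuts → 7 fragments:
  21 − 0 = 21 bp
  36 − 21 = 15 bp
  126 − 36 = 90 bp
  243 − 126 = 117 bp
  408 − 243 = 165 bp
  424 − 408 = 16 bp
  567 − 424 = 143 bp
Sorted largest to smallest: 165, 143, 117, 90, 21, 16, 15 bp.

165, 143, 117, 90, 21, 16, 15 bp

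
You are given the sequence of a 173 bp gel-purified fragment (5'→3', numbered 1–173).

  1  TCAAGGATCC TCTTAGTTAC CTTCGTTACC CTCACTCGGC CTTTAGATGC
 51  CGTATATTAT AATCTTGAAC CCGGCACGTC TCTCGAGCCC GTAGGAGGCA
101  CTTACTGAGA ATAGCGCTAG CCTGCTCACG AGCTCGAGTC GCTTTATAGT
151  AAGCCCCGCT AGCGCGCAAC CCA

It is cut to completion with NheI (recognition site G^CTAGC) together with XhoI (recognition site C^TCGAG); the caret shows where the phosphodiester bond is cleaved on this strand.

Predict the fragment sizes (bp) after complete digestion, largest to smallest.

82, 34, 25, 17, 15 bp

NheI sites (GCTAGC) start at positions 116, 158.
NheI cuts after the first base of each site, so after positions 116, 158.
XhoI sites (CTCGAG) start at positions 82, 133.
XhoI cuts after the first base of each site, so after positions 82, 133.
Combined cut positions: 82, 116, 133, 158.
Linear molecule, 4 cuts → 5 fragments:
  1–82 → 82 bp
  83–116 → 34 bp
  117–133 → 17 bp
  134–158 → 25 bp
  159–173 → 15 bp
Sorted largest to smallest: 82, 34, 25, 17, 15 bp.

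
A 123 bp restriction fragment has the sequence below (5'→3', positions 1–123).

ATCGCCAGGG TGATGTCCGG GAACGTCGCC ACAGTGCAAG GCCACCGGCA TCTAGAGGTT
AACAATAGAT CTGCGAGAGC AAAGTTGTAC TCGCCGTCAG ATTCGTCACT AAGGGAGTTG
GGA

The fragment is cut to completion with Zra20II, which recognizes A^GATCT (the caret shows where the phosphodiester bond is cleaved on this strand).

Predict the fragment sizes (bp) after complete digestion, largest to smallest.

The Zra20II site (AGATCT) starts at position 67.
Zra20II cuts after the first base of each site, so after position 67.
Linear molecule, 1 cut → 2 fragments:
  1–67 → 67 bp
  68–123 → 56 bp
Sorted largest to smallest: 67, 56 bp.

67, 56 bp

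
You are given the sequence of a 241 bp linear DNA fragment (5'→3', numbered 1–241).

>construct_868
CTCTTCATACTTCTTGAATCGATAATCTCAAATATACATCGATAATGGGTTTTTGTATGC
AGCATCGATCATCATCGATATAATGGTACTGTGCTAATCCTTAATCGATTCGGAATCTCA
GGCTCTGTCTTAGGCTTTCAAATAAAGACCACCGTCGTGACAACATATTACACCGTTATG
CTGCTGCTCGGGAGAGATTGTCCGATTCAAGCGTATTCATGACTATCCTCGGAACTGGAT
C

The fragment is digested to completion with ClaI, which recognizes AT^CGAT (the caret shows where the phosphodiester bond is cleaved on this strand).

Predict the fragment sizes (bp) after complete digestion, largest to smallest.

136, 30, 26, 20, 19, 10 bp

ClaI sites (ATCGAT) start at positions 18, 38, 64, 74, 104.
ClaI cuts after base 2 of each site, so after positions 19, 39, 65, 75, 105.
Linear molecule, 5 cuts → 6 fragments:
  1–19 → 19 bp
  20–39 → 20 bp
  40–65 → 26 bp
  66–75 → 10 bp
  76–105 → 30 bp
  106–241 → 136 bp
Sorted largest to smallest: 136, 30, 26, 20, 19, 10 bp.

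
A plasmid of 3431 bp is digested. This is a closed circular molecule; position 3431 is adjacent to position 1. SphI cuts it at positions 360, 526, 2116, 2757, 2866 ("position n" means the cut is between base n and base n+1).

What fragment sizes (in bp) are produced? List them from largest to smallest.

Circular molecule, 5 cuts → 5 fragments:
  526 − 360 = 166 bp
  2116 − 526 = 1590 bp
  2757 − 2116 = 641 bp
  2866 − 2757 = 109 bp
  wrap: 3431 − 2866 + 360 = 925 bp
Sorted largest to smallest: 1590, 925, 641, 166, 109 bp.

1590, 925, 641, 166, 109 bp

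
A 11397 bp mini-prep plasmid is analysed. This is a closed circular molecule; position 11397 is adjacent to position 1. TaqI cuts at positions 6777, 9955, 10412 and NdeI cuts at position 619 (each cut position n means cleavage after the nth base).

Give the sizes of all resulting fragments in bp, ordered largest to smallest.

6158, 3178, 1604, 457 bp

Combined cut positions (sorted): 619, 6777, 9955, 10412.
Circular molecule, 4 cuts → 4 fragments:
  6777 − 619 = 6158 bp
  9955 − 6777 = 3178 bp
  10412 − 9955 = 457 bp
  wrap: 11397 − 10412 + 619 = 1604 bp
Sorted largest to smallest: 6158, 3178, 1604, 457 bp.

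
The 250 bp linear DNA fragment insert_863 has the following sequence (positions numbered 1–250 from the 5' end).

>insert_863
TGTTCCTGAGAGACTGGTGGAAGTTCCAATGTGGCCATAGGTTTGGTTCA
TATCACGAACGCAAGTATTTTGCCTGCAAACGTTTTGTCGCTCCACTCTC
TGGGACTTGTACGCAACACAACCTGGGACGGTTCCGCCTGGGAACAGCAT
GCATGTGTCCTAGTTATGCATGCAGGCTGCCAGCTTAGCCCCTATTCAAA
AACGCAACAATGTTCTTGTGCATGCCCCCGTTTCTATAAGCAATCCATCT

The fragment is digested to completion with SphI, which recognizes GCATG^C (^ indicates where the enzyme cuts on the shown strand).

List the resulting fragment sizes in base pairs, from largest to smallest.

151, 52, 26, 21 bp

SphI sites (GCATGC) start at positions 147, 168, 220.
SphI cuts after base 5 of each site (before the last base), so after positions 151, 172, 224.
Linear molecule, 3 cuts → 4 fragments:
  1–151 → 151 bp
  152–172 → 21 bp
  173–224 → 52 bp
  225–250 → 26 bp
Sorted largest to smallest: 151, 52, 26, 21 bp.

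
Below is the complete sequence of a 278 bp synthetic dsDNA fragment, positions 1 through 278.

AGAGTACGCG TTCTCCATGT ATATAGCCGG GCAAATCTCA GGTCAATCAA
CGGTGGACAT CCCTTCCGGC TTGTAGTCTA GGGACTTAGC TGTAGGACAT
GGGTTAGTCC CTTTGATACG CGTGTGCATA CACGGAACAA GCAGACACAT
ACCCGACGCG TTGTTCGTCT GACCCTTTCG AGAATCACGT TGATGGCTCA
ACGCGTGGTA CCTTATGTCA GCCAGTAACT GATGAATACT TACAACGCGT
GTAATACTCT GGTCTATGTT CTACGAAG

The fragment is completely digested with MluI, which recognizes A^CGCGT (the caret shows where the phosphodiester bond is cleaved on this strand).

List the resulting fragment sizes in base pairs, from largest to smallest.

112, 45, 44, 38, 33, 6 bp

MluI sites (ACGCGT) start at positions 6, 118, 156, 201, 245.
MluI cuts after the first base of each site, so after positions 6, 118, 156, 201, 245.
Linear molecule, 5 cuts → 6 fragments:
  1–6 → 6 bp
  7–118 → 112 bp
  119–156 → 38 bp
  157–201 → 45 bp
  202–245 → 44 bp
  246–278 → 33 bp
Sorted largest to smallest: 112, 45, 44, 38, 33, 6 bp.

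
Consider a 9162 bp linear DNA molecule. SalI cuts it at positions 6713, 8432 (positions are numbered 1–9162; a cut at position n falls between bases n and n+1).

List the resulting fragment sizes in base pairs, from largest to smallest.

6713, 1719, 730 bp

Linear molecule, 2 cuts → 3 fragments:
  6713 − 0 = 6713 bp
  8432 − 6713 = 1719 bp
  9162 − 8432 = 730 bp
Sorted largest to smallest: 6713, 1719, 730 bp.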